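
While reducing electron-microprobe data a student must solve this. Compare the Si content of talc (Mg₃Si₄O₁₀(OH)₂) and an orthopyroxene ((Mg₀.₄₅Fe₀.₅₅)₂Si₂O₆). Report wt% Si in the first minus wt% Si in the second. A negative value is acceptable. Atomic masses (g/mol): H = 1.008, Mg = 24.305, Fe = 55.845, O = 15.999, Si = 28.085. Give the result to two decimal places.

5.77 percentage points

First mineral: 112.340 g Si in 379.259 g formula = 29.62 wt% Si.
Second mineral: 56.170 g Si in 235.468 g formula = 23.85 wt% Si.
29.62% − 23.85% gives a difference of 5.77 percentage points.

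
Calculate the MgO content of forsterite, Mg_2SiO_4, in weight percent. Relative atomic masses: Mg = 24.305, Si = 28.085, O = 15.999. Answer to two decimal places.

57.29 wt%

Formula mass = 140.691 g/mol.
2 Mg → 2.0000 mol MgO per formula unit; M(MgO) = 40.304, so MgO mass = 80.608 g.
80.608/140.691 × 100 = 57.29 wt%.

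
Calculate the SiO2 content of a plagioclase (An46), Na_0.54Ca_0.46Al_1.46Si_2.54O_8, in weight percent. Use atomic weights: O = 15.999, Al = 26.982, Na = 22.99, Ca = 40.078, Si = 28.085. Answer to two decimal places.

56.61 wt%

M(Na_0.54Ca_0.46Al_1.46Si_2.54O_8) = 269.572 g/mol; M(SiO2) = 60.083 g/mol.
Moles SiO2 per formula unit = 2.54 Si ÷ 1 = 2.5400.
SiO2 fraction = (2.5400 × 60.083) / 269.572 = 152.611/269.572 = 0.5661.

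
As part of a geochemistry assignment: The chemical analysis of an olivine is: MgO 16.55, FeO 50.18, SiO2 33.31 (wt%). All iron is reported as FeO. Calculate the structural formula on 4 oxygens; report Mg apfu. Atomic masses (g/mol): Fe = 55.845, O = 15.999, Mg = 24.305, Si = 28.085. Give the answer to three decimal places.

0.741 Mg apfu

MgO (M=40.304): mol = 0.41063; Mg = 0.41063, O = 0.41063.
FeO (M=71.844): mol = 0.69846; Fe = 0.69846, O = 0.69846.
SiO2 (M=60.083): mol = 0.55440; Si = 0.55440, O = 1.10880.
ΣO = 2.21789; factor = 4/ΣO = 1.80352.
Mg apfu = 0.41063 × 1.80352 = 0.741.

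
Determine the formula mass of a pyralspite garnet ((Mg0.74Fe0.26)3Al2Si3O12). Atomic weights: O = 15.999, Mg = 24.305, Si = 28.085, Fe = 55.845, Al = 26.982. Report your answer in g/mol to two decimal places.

M = 2.22(24.305) + 0.78(55.845) + 2(26.982) + 3(28.085) + 12(15.999)

427.72 g/mol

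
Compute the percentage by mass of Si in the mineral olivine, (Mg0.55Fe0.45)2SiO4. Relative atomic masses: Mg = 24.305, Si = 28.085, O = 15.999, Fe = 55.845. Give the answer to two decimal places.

Formula mass = 1.10*24.305 + 0.90*55.845 + 1*28.085 + 4*15.999 = 169.077 g/mol, of which 28.085 g is Si.
So Si makes up 28.085/169.077 = 0.1661 of the mass, i.e. 16.61%.

16.61 weight percent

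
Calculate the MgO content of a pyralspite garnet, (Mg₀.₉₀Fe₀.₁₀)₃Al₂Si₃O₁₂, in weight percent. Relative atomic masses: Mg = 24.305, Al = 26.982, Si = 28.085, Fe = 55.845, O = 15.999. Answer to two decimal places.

26.38 wt%

M((Mg₀.₉₀Fe₀.₁₀)₃Al₂Si₃O₁₂) = 412.584 g/mol; M(MgO) = 40.304 g/mol.
Moles MgO per formula unit = 2.70 Mg ÷ 1 = 2.7000.
MgO fraction = (2.7000 × 40.304) / 412.584 = 108.821/412.584 = 0.2638.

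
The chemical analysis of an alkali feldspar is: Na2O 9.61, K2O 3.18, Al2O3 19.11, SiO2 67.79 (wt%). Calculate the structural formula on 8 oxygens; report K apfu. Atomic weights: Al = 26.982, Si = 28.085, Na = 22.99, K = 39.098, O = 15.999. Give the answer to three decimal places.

0.180 K apfu

Na2O: 9.61/61.979 = 0.15505 mol → 0.31010 mol Na, 0.15505 mol O.
K2O: 3.18/94.195 = 0.03376 mol → 0.06752 mol K, 0.03376 mol O.
Al2O3: 19.11/101.961 = 0.18742 mol → 0.37484 mol Al, 0.56226 mol O.
SiO2: 67.79/60.083 = 1.12827 mol → 1.12827 mol Si, 2.25654 mol O.
Total oxygen = 3.00761 mol. Normalization factor = 8/3.00761 = 2.65992.
K per 8 O = 0.06752 × 2.65992 = 0.180.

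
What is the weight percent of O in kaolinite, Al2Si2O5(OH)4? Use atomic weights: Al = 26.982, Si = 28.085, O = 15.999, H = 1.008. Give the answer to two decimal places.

Molar mass of Al2Si2O5(OH)4: 2*26.982 + 2*28.085 + 9*15.999 + 4*1.008 = 258.157 g/mol.
Mass of O per formula unit: 9 × 15.999 = 143.991 g.
Weight fraction O = 143.991 / 258.157 = 0.5578.

55.78 weight percent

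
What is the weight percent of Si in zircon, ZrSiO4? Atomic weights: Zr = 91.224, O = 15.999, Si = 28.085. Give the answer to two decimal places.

Formula mass = 1·91.224 + 1·28.085 + 4·15.999 = 183.305 g/mol, of which 28.085 g is Si.
So Si makes up 28.085/183.305 = 0.1532 of the mass, i.e. 15.32%.

15.32 weight percent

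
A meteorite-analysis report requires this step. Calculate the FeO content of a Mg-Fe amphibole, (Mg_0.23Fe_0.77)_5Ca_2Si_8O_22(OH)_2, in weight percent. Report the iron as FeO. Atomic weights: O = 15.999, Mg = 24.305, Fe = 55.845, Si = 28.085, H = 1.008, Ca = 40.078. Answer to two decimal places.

29.62 wt%

M((Mg_0.23Fe_0.77)_5Ca_2Si_8O_22(OH)_2) = 933.782 g/mol; M(FeO) = 71.844 g/mol.
Moles FeO per formula unit = 3.85 Fe ÷ 1 = 3.8500.
FeO fraction = (3.8500 × 71.844) / 933.782 = 276.599/933.782 = 0.2962.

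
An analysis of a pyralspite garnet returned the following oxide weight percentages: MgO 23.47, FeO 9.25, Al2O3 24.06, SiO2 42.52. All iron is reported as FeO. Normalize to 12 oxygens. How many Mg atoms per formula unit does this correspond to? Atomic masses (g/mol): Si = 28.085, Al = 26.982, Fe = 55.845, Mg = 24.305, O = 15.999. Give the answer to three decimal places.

2.465 Mg apfu

MgO (M=40.304): mol = 0.58232; Mg = 0.58232, O = 0.58232.
FeO (M=71.844): mol = 0.12875; Fe = 0.12875, O = 0.12875.
Al2O3 (M=101.961): mol = 0.23597; Al = 0.47194, O = 0.70791.
SiO2 (M=60.083): mol = 0.70769; Si = 0.70769, O = 1.41538.
ΣO = 2.83436; factor = 12/ΣO = 4.23376.
Mg apfu = 0.58232 × 4.23376 = 2.465.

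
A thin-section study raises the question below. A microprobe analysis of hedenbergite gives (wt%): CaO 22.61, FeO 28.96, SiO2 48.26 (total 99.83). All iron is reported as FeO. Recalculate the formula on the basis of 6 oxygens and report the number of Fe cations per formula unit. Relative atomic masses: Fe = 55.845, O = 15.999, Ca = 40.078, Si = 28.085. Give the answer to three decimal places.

1.002 Fe apfu

CaO: 22.61/56.077 = 0.40320 mol → 0.40320 mol Ca, 0.40320 mol O.
FeO: 28.96/71.844 = 0.40310 mol → 0.40310 mol Fe, 0.40310 mol O.
SiO2: 48.26/60.083 = 0.80322 mol → 0.80322 mol Si, 1.60644 mol O.
Total oxygen = 2.41274 mol. Normalization factor = 6/2.41274 = 2.48680.
Fe per 6 O = 0.40310 × 2.48680 = 1.002.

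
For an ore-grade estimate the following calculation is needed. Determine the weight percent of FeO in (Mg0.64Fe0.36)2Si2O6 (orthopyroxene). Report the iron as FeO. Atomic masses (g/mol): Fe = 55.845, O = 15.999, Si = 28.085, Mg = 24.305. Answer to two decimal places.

M((Mg0.64Fe0.36)2Si2O6) = 223.483 g/mol; M(FeO) = 71.844 g/mol.
Moles FeO per formula unit = 0.72 Fe ÷ 1 = 0.7200.
FeO fraction = (0.7200 × 71.844) / 223.483 = 51.728/223.483 = 0.2315.

23.15 wt%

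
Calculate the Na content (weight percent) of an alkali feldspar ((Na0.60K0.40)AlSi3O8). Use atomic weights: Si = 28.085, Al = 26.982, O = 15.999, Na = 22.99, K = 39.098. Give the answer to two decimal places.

5.13 weight percent

M((Na0.60K0.40)AlSi3O8) = 268.662 g/mol.
Na contributes 0.60 × 22.99 = 13.794 g per mole.
13.794/268.662 = 0.0513 → 5.13%.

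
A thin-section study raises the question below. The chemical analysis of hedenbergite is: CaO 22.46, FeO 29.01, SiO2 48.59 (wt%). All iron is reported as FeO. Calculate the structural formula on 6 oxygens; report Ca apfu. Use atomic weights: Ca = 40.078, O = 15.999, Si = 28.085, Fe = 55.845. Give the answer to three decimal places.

0.992 Ca apfu

CaO: 22.46/56.077 = 0.40052 mol → 0.40052 mol Ca, 0.40052 mol O.
FeO: 29.01/71.844 = 0.40379 mol → 0.40379 mol Fe, 0.40379 mol O.
SiO2: 48.59/60.083 = 0.80871 mol → 0.80871 mol Si, 1.61742 mol O.
Total oxygen = 2.42173 mol. Normalization factor = 6/2.42173 = 2.47757.
Ca per 6 O = 0.40052 × 2.47757 = 0.992.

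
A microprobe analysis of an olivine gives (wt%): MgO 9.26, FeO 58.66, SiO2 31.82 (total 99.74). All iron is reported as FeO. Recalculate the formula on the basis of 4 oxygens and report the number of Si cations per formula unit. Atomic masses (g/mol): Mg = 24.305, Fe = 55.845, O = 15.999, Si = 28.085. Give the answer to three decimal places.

1.006 Si apfu

9.26 wt% MgO ÷ 40.304 g/mol = 0.22975 mol, giving 0.22975 Mg and 0.22975 O.
58.66 wt% FeO ÷ 71.844 g/mol = 0.81649 mol, giving 0.81649 Fe and 0.81649 O.
31.82 wt% SiO2 ÷ 60.083 g/mol = 0.52960 mol, giving 0.52960 Si and 1.05920 O.
Oxygen sums to 2.10544; scaling by 4/2.10544 = 1.89984 puts the formula on 4 O.
Si: 0.52960 × 1.89984 = 1.006 atoms per formula unit.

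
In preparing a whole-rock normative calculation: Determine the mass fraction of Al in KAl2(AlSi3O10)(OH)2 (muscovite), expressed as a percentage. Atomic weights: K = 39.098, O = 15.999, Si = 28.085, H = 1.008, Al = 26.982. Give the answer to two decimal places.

M(KAl2(AlSi3O10)(OH)2) = 398.303 g/mol.
Al contributes 3 × 26.982 = 80.946 g per mole.
80.946/398.303 = 0.2032 → 20.32%.

20.32 wt%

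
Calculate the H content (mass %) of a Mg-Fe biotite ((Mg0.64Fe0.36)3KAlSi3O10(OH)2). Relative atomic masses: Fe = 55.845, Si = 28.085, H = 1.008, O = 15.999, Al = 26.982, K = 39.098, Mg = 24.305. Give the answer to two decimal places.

0.45 mass %

M((Mg0.64Fe0.36)3KAlSi3O10(OH)2) = 451.317 g/mol.
H contributes 2 × 1.008 = 2.016 g per mole.
2.016/451.317 = 0.0045 → 0.45%.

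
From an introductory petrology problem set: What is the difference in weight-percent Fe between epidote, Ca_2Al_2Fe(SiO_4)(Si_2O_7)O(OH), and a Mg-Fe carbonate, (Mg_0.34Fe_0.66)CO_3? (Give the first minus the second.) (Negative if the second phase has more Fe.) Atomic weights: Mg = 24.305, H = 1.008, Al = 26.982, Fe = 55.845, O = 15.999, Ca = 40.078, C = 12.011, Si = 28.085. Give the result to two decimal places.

Fe in Ca_2Al_2Fe(SiO_4)(Si_2O_7)O(OH): molar mass 483.215 g/mol; 1×55.845 = 55.845 g → 11.56 wt%.
Fe in (Mg_0.34Fe_0.66)CO_3: molar mass 105.129 g/mol; 0.66×55.845 = 36.858 g → 35.06 wt%.
Difference = 11.56 − 35.06 = -23.50 percentage points.

-23.50 percentage points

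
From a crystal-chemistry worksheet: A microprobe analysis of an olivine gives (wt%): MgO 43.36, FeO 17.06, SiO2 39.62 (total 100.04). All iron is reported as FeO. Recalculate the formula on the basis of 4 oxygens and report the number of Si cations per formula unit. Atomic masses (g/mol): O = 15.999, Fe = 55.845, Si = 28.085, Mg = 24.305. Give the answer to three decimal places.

43.36 wt% MgO ÷ 40.304 g/mol = 1.07582 mol, giving 1.07582 Mg and 1.07582 O.
17.06 wt% FeO ÷ 71.844 g/mol = 0.23746 mol, giving 0.23746 Fe and 0.23746 O.
39.62 wt% SiO2 ÷ 60.083 g/mol = 0.65942 mol, giving 0.65942 Si and 1.31884 O.
Oxygen sums to 2.63212; scaling by 4/2.63212 = 1.51969 puts the formula on 4 O.
Si: 0.65942 × 1.51969 = 1.002 atoms per formula unit.

1.002 Si apfu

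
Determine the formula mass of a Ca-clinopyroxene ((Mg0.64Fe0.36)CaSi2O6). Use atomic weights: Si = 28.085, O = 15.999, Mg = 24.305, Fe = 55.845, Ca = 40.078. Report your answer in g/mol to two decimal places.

227.90 g/mol

M = 0.64×24.305 + 0.36×55.845 + 1×40.078 + 2×28.085 + 6×15.999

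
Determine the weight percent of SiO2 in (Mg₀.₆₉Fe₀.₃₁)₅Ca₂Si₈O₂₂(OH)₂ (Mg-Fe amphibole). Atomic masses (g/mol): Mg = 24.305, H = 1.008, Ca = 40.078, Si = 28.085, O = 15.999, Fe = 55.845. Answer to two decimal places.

55.81 wt%

M((Mg₀.₆₉Fe₀.₃₁)₅Ca₂Si₈O₂₂(OH)₂) = 861.240 g/mol; M(SiO2) = 60.083 g/mol.
Moles SiO2 per formula unit = 8 Si ÷ 1 = 8.0000.
SiO2 fraction = (8.0000 × 60.083) / 861.240 = 480.664/861.240 = 0.5581.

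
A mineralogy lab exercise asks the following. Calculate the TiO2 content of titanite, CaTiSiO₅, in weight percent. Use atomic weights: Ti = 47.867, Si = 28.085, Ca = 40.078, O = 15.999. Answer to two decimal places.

Formula mass = 196.025 g/mol.
1 Ti → 1.0000 mol TiO2 per formula unit; M(TiO2) = 79.865, so TiO2 mass = 79.865 g.
79.865/196.025 × 100 = 40.74 wt%.

40.74 wt%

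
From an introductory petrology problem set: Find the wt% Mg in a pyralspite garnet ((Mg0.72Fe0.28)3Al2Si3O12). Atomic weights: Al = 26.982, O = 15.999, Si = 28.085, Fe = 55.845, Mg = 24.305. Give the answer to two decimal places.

12.22 wt%

Formula mass = 2.16·24.305 + 0.84·55.845 + 2·26.982 + 3·28.085 + 12·15.999 = 429.616 g/mol, of which 52.499 g is Mg.
So Mg makes up 52.499/429.616 = 0.1222 of the mass, i.e. 12.22%.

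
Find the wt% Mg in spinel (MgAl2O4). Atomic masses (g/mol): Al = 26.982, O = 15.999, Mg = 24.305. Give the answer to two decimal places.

17.08 mass %

M(MgAl2O4) = 142.265 g/mol.
Mg contributes 1 × 24.305 = 24.305 g per mole.
24.305/142.265 = 0.1708 → 17.08%.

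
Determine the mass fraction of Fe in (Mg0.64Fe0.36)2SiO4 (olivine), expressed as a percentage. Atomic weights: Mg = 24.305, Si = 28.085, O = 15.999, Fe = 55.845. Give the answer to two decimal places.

Formula mass = 1.28*24.305 + 0.72*55.845 + 1*28.085 + 4*15.999 = 163.400 g/mol, of which 40.208 g is Fe.
So Fe makes up 40.208/163.400 = 0.2461 of the mass, i.e. 24.61%.

24.61 wt%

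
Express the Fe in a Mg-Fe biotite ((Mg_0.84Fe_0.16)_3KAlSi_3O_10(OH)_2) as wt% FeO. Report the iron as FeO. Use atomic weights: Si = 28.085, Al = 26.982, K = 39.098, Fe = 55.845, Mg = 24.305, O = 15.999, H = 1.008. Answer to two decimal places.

M((Mg_0.84Fe_0.16)_3KAlSi_3O_10(OH)_2) = 432.393 g/mol; M(FeO) = 71.844 g/mol.
Moles FeO per formula unit = 0.48 Fe ÷ 1 = 0.4800.
FeO fraction = (0.4800 × 71.844) / 432.393 = 34.485/432.393 = 0.0798.

7.98 wt%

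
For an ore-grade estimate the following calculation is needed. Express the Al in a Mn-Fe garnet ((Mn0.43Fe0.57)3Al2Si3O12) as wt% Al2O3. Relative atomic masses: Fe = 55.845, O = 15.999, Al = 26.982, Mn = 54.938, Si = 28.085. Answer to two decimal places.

20.53 wt%

Molar mass of (Mn0.43Fe0.57)3Al2Si3O12 = 1.29×54.938 + 1.71×55.845 + 2×26.982 + 3×28.085 + 12×15.999 = 496.572 g/mol.
Each formula unit contains 2 Al, equivalent to 2/2 = 1.0000 mol Al2O3.
M(Al2O3) = 2×26.982 + 3×15.999 = 101.961 g/mol.
Mass of Al2O3 per formula unit = 1.0000 × 101.961 = 101.961 g.
Al2O3 wt% = 101.961 / 496.572 × 100 = 20.53%.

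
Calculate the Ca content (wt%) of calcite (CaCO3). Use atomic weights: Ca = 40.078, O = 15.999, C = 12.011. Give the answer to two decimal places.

M(CaCO3) = 100.086 g/mol.
Ca contributes 1 × 40.078 = 40.078 g per mole.
40.078/100.086 = 0.4004 → 40.04%.

40.04 wt%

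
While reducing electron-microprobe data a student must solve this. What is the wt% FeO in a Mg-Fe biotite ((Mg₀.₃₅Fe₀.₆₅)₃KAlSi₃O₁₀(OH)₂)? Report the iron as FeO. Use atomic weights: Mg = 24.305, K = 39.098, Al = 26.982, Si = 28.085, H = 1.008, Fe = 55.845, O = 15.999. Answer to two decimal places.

Formula mass = 478.757 g/mol.
1.95 Fe → 1.9500 mol FeO per formula unit; M(FeO) = 71.844, so FeO mass = 140.096 g.
140.096/478.757 × 100 = 29.26 wt%.

29.26 wt%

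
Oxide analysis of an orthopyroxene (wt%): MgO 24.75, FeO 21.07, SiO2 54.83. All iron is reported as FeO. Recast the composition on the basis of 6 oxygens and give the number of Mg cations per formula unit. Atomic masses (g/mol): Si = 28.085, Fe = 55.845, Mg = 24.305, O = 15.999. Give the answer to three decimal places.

1.348 Mg apfu

MgO (M=40.304): mol = 0.61408; Mg = 0.61408, O = 0.61408.
FeO (M=71.844): mol = 0.29327; Fe = 0.29327, O = 0.29327.
SiO2 (M=60.083): mol = 0.91257; Si = 0.91257, O = 1.82514.
ΣO = 2.73249; factor = 6/ΣO = 2.19580.
Mg apfu = 0.61408 × 2.19580 = 1.348.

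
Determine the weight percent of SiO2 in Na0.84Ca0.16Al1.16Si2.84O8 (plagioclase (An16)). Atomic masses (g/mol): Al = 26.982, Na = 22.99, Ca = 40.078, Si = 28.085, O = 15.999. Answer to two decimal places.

64.45 wt%

Formula mass = 264.777 g/mol.
2.84 Si → 2.8400 mol SiO2 per formula unit; M(SiO2) = 60.083, so SiO2 mass = 170.636 g.
170.636/264.777 × 100 = 64.45 wt%.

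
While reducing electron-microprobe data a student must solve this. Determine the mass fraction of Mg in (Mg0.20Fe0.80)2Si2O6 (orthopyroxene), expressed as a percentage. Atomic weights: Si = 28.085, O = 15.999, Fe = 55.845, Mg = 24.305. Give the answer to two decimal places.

Molar mass of (Mg0.20Fe0.80)2Si2O6: 0.40×24.305 + 1.60×55.845 + 2×28.085 + 6×15.999 = 251.238 g/mol.
Mass of Mg per formula unit: 0.40 × 24.305 = 9.722 g.
Weight fraction Mg = 9.722 / 251.238 = 0.0387.

3.87 mass %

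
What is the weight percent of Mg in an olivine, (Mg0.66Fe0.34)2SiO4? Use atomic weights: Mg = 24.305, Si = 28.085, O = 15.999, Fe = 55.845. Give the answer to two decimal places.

19.79 wt%

M((Mg0.66Fe0.34)2SiO4) = 162.138 g/mol.
Mg contributes 1.32 × 24.305 = 32.083 g per mole.
32.083/162.138 = 0.1979 → 19.79%.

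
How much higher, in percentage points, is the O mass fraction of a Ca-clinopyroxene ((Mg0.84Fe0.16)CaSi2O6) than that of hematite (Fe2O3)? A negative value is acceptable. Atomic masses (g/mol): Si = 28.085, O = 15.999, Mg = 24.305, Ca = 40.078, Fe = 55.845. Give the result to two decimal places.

13.26 percentage points

First mineral: 95.994 g O in 221.593 g formula = 43.32 wt% O.
Second mineral: 47.997 g O in 159.687 g formula = 30.06 wt% O.
43.32% − 30.06% gives a difference of 13.26 percentage points.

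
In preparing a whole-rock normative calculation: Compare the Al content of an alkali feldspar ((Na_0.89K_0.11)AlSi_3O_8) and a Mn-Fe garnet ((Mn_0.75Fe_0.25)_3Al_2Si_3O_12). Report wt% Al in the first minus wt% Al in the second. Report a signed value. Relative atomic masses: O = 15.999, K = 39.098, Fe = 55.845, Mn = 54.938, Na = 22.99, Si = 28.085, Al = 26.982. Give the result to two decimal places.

-0.67 percentage points

First mineral: 26.982 g Al in 263.991 g formula = 10.22 wt% Al.
Second mineral: 53.964 g Al in 495.701 g formula = 10.89 wt% Al.
10.22% − 10.89% gives a difference of -0.67 percentage points.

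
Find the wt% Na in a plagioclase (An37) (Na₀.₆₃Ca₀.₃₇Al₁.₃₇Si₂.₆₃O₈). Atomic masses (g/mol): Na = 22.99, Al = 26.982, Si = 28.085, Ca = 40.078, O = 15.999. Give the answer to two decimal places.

5.40 mass %

Molar mass of Na₀.₆₃Ca₀.₃₇Al₁.₃₇Si₂.₆₃O₈: 0.63·22.99 + 0.37·40.078 + 1.37·26.982 + 2.63·28.085 + 8·15.999 = 268.133 g/mol.
Mass of Na per formula unit: 0.63 × 22.99 = 14.484 g.
Weight fraction Na = 14.484 / 268.133 = 0.0540.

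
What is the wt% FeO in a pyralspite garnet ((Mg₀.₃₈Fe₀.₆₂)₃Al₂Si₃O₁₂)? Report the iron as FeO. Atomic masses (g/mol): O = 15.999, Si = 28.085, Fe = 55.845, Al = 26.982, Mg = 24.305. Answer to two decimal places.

Molar mass of (Mg₀.₃₈Fe₀.₆₂)₃Al₂Si₃O₁₂ = 1.14·24.305 + 1.86·55.845 + 2·26.982 + 3·28.085 + 12·15.999 = 461.786 g/mol.
Each formula unit contains 1.86 Fe, equivalent to 1.86/1 = 1.8600 mol FeO.
M(FeO) = 1×55.845 + 1×15.999 = 71.844 g/mol.
Mass of FeO per formula unit = 1.8600 × 71.844 = 133.630 g.
FeO wt% = 133.630 / 461.786 × 100 = 28.94%.

28.94 wt%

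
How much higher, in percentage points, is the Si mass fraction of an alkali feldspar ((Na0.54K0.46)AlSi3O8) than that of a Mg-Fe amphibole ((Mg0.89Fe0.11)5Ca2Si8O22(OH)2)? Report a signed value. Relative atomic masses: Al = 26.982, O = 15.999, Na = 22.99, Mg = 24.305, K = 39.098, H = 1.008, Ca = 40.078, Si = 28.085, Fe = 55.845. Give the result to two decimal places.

4.17 percentage points

M((Na0.54K0.46)AlSi3O8) = 269.629 g/mol, so wt% Si = 84.255/269.629 × 100 = 31.25%.
M((Mg0.89Fe0.11)5Ca2Si8O22(OH)2) = 829.700 g/mol, so wt% Si = 224.680/829.700 × 100 = 27.08%.
31.25 − 27.08 = 4.17 pp.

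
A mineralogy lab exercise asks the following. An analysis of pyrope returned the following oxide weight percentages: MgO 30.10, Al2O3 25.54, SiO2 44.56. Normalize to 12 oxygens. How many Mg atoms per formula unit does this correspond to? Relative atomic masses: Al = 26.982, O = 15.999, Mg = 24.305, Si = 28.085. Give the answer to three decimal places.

3.006 Mg apfu

MgO (M=40.304): mol = 0.74682; Mg = 0.74682, O = 0.74682.
Al2O3 (M=101.961): mol = 0.25049; Al = 0.50098, O = 0.75147.
SiO2 (M=60.083): mol = 0.74164; Si = 0.74164, O = 1.48328.
ΣO = 2.98157; factor = 12/ΣO = 4.02473.
Mg apfu = 0.74682 × 4.02473 = 3.006.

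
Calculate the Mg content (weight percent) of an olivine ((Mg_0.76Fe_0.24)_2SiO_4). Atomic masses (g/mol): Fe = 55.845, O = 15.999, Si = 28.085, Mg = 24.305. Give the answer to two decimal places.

23.71 weight percent

Formula mass = 1.52*24.305 + 0.48*55.845 + 1*28.085 + 4*15.999 = 155.830 g/mol, of which 36.944 g is Mg.
So Mg makes up 36.944/155.830 = 0.2371 of the mass, i.e. 23.71%.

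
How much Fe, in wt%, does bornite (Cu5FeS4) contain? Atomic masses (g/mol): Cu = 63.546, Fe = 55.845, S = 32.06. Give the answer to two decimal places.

Molar mass of Cu5FeS4: 5*63.546 + 1*55.845 + 4*32.06 = 501.815 g/mol.
Mass of Fe per formula unit: 1 × 55.845 = 55.845 g.
Weight fraction Fe = 55.845 / 501.815 = 0.1113.

11.13 wt%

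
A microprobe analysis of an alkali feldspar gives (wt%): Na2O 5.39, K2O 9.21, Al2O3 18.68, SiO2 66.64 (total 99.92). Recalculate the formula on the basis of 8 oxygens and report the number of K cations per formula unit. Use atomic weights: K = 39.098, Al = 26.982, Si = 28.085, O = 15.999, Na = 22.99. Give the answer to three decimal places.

0.530 K apfu

Na2O: 5.39/61.979 = 0.08696 mol → 0.17392 mol Na, 0.08696 mol O.
K2O: 9.21/94.195 = 0.09778 mol → 0.19556 mol K, 0.09778 mol O.
Al2O3: 18.68/101.961 = 0.18321 mol → 0.36642 mol Al, 0.54963 mol O.
SiO2: 66.64/60.083 = 1.10913 mol → 1.10913 mol Si, 2.21826 mol O.
Total oxygen = 2.95263 mol. Normalization factor = 8/2.95263 = 2.70945.
K per 8 O = 0.19556 × 2.70945 = 0.530.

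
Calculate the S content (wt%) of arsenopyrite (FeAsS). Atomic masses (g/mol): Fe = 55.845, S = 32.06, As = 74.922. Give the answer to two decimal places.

19.69 wt%

M(FeAsS) = 162.827 g/mol.
S contributes 1 × 32.06 = 32.060 g per mole.
32.060/162.827 = 0.1969 → 19.69%.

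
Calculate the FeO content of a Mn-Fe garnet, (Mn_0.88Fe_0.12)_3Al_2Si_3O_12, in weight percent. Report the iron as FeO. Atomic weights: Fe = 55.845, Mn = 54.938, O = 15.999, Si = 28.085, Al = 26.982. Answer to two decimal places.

Formula mass = 495.348 g/mol.
0.36 Fe → 0.3600 mol FeO per formula unit; M(FeO) = 71.844, so FeO mass = 25.864 g.
25.864/495.348 × 100 = 5.22 wt%.

5.22 wt%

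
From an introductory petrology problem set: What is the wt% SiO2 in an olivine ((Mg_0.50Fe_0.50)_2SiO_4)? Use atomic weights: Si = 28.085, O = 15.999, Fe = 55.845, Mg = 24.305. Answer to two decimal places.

34.89 wt%

Molar mass of (Mg_0.50Fe_0.50)_2SiO_4 = 1×24.305 + 1×55.845 + 1×28.085 + 4×15.999 = 172.231 g/mol.
Each formula unit contains 1 Si, equivalent to 1/1 = 1.0000 mol SiO2.
M(SiO2) = 1×28.085 + 2×15.999 = 60.083 g/mol.
Mass of SiO2 per formula unit = 1.0000 × 60.083 = 60.083 g.
SiO2 wt% = 60.083 / 172.231 × 100 = 34.89%.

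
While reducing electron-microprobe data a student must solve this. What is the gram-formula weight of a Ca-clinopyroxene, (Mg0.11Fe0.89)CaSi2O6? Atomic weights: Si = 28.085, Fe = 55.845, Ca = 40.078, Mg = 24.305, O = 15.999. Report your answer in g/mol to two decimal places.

M = 0.11(24.305) + 0.89(55.845) + 1(40.078) + 2(28.085) + 6(15.999)

244.62 g/mol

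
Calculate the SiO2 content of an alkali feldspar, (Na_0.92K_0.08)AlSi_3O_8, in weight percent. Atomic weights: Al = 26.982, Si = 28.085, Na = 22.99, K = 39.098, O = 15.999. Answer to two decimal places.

Molar mass of (Na_0.92K_0.08)AlSi_3O_8 = 0.92·22.99 + 0.08·39.098 + 1·26.982 + 3·28.085 + 8·15.999 = 263.508 g/mol.
Each formula unit contains 3 Si, equivalent to 3/1 = 3.0000 mol SiO2.
M(SiO2) = 1×28.085 + 2×15.999 = 60.083 g/mol.
Mass of SiO2 per formula unit = 3.0000 × 60.083 = 180.249 g.
SiO2 wt% = 180.249 / 263.508 × 100 = 68.40%.

68.40 wt%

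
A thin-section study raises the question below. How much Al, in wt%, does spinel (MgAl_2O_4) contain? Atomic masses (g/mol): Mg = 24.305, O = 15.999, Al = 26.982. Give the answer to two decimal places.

37.93 wt%

Molar mass of MgAl_2O_4: 1·24.305 + 2·26.982 + 4·15.999 = 142.265 g/mol.
Mass of Al per formula unit: 2 × 26.982 = 53.964 g.
Weight fraction Al = 53.964 / 142.265 = 0.3793.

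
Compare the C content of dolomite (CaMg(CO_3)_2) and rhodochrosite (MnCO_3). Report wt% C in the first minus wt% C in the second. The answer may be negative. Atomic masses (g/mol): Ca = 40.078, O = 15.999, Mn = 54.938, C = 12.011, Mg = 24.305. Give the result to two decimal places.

2.58 percentage points

First mineral: 24.022 g C in 184.399 g formula = 13.03 wt% C.
Second mineral: 12.011 g C in 114.946 g formula = 10.45 wt% C.
13.03% − 10.45% gives a difference of 2.58 percentage points.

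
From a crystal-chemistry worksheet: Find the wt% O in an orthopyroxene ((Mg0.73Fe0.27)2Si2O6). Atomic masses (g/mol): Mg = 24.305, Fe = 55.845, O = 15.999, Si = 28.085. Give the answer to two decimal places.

44.07 mass %

Molar mass of (Mg0.73Fe0.27)2Si2O6: 1.46×24.305 + 0.54×55.845 + 2×28.085 + 6×15.999 = 217.806 g/mol.
Mass of O per formula unit: 6 × 15.999 = 95.994 g.
Weight fraction O = 95.994 / 217.806 = 0.4407.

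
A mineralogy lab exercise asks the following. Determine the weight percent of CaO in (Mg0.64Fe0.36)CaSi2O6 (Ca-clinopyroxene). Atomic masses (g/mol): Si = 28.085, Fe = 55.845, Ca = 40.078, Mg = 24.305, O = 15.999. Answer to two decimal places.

Molar mass of (Mg0.64Fe0.36)CaSi2O6 = 0.64×24.305 + 0.36×55.845 + 1×40.078 + 2×28.085 + 6×15.999 = 227.901 g/mol.
Each formula unit contains 1 Ca, equivalent to 1/1 = 1.0000 mol CaO.
M(CaO) = 1×40.078 + 1×15.999 = 56.077 g/mol.
Mass of CaO per formula unit = 1.0000 × 56.077 = 56.077 g.
CaO wt% = 56.077 / 227.901 × 100 = 24.61%.

24.61 wt%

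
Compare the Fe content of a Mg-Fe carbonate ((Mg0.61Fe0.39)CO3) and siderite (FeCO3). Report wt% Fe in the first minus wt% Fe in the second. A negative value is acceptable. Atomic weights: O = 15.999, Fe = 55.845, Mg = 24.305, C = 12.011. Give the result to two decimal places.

Fe in (Mg0.61Fe0.39)CO3: molar mass 96.614 g/mol; 0.39×55.845 = 21.780 g → 22.54 wt%.
Fe in FeCO3: molar mass 115.853 g/mol; 1×55.845 = 55.845 g → 48.20 wt%.
Difference = 22.54 − 48.20 = -25.66 percentage points.

-25.66 percentage points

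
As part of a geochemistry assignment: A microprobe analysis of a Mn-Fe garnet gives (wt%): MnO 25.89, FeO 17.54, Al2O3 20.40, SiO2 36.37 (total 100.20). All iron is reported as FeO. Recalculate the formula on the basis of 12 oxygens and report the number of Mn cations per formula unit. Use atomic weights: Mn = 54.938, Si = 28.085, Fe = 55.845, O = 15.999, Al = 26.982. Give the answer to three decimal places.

1.810 Mn apfu

MnO (M=70.937): mol = 0.36497; Mn = 0.36497, O = 0.36497.
FeO (M=71.844): mol = 0.24414; Fe = 0.24414, O = 0.24414.
Al2O3 (M=101.961): mol = 0.20008; Al = 0.40016, O = 0.60024.
SiO2 (M=60.083): mol = 0.60533; Si = 0.60533, O = 1.21066.
ΣO = 2.42001; factor = 12/ΣO = 4.95866.
Mn apfu = 0.36497 × 4.95866 = 1.810.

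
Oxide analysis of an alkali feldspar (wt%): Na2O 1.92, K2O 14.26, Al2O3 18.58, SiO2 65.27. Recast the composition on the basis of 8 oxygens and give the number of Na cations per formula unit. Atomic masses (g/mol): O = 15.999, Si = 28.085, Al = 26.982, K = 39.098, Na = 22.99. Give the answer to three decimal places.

1.92 wt% Na2O ÷ 61.979 g/mol = 0.03098 mol, giving 0.06196 Na and 0.03098 O.
14.26 wt% K2O ÷ 94.195 g/mol = 0.15139 mol, giving 0.30278 K and 0.15139 O.
18.58 wt% Al2O3 ÷ 101.961 g/mol = 0.18223 mol, giving 0.36446 Al and 0.54669 O.
65.27 wt% SiO2 ÷ 60.083 g/mol = 1.08633 mol, giving 1.08633 Si and 2.17266 O.
Oxygen sums to 2.90172; scaling by 8/2.90172 = 2.75699 puts the formula on 8 O.
Na: 0.06196 × 2.75699 = 0.171 atoms per formula unit.

0.171 Na apfu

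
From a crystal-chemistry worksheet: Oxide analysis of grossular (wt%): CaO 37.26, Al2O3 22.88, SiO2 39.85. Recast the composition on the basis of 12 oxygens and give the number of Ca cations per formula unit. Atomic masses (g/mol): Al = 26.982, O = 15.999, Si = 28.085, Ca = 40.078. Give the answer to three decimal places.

CaO: 37.26/56.077 = 0.66444 mol → 0.66444 mol Ca, 0.66444 mol O.
Al2O3: 22.88/101.961 = 0.22440 mol → 0.44880 mol Al, 0.67320 mol O.
SiO2: 39.85/60.083 = 0.66325 mol → 0.66325 mol Si, 1.32650 mol O.
Total oxygen = 2.66414 mol. Normalization factor = 12/2.66414 = 4.50427.
Ca per 12 O = 0.66444 × 4.50427 = 2.993.

2.993 Ca apfu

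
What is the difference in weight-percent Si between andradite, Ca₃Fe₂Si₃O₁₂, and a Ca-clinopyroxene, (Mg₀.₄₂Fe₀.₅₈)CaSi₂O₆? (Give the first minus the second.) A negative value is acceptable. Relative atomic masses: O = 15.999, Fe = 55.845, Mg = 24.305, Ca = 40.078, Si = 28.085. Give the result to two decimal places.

-7.34 percentage points

Si in Ca₃Fe₂Si₃O₁₂: molar mass 508.167 g/mol; 3×28.085 = 84.255 g → 16.58 wt%.
Si in (Mg₀.₄₂Fe₀.₅₈)CaSi₂O₆: molar mass 234.840 g/mol; 2×28.085 = 56.170 g → 23.92 wt%.
Difference = 16.58 − 23.92 = -7.34 percentage points.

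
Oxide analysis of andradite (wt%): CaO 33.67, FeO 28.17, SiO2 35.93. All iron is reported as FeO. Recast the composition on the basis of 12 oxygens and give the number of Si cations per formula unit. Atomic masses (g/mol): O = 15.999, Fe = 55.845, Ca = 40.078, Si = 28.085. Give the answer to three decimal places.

CaO (M=56.077): mol = 0.60042; Ca = 0.60042, O = 0.60042.
FeO (M=71.844): mol = 0.39210; Fe = 0.39210, O = 0.39210.
SiO2 (M=60.083): mol = 0.59801; Si = 0.59801, O = 1.19602.
ΣO = 2.18854; factor = 12/ΣO = 5.48311.
Si apfu = 0.59801 × 5.48311 = 3.279.

3.279 Si apfu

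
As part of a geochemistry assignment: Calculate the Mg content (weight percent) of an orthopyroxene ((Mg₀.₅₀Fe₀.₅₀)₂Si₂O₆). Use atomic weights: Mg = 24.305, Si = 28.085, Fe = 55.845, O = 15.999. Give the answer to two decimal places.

10.46 weight percent

Molar mass of (Mg₀.₅₀Fe₀.₅₀)₂Si₂O₆: 1*24.305 + 1*55.845 + 2*28.085 + 6*15.999 = 232.314 g/mol.
Mass of Mg per formula unit: 1 × 24.305 = 24.305 g.
Weight fraction Mg = 24.305 / 232.314 = 0.1046.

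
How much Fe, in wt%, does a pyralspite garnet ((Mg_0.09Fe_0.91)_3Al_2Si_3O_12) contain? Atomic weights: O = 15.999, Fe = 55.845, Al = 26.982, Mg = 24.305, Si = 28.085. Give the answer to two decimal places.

M((Mg_0.09Fe_0.91)_3Al_2Si_3O_12) = 489.226 g/mol.
Fe contributes 2.73 × 55.845 = 152.457 g per mole.
152.457/489.226 = 0.3116 → 31.16%.

31.16 wt%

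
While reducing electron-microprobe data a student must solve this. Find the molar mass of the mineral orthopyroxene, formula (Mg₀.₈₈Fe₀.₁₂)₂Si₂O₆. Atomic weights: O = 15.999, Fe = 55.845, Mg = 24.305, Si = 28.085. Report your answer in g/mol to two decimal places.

208.34 g/mol

M = 1.76(24.305) + 0.24(55.845) + 2(28.085) + 6(15.999)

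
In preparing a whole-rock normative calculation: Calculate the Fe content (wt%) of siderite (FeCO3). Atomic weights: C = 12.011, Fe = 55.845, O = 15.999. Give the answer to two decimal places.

Formula mass = 1×55.845 + 1×12.011 + 3×15.999 = 115.853 g/mol, of which 55.845 g is Fe.
So Fe makes up 55.845/115.853 = 0.4820 of the mass, i.e. 48.20%.

48.20 wt%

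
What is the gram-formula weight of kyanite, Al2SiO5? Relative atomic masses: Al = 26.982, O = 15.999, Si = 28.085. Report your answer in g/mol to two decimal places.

162.04 g/mol

M = 2·26.982 + 1·28.085 + 5·15.999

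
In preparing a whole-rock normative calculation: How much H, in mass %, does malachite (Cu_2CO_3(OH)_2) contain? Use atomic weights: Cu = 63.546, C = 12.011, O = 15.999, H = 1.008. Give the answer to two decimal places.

M(Cu_2CO_3(OH)_2) = 221.114 g/mol.
H contributes 2 × 1.008 = 2.016 g per mole.
2.016/221.114 = 0.0091 → 0.91%.

0.91 mass %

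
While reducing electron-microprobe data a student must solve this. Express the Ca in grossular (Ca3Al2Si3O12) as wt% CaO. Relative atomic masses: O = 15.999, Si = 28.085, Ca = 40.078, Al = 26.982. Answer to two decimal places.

Molar mass of Ca3Al2Si3O12 = 3·40.078 + 2·26.982 + 3·28.085 + 12·15.999 = 450.441 g/mol.
Each formula unit contains 3 Ca, equivalent to 3/1 = 3.0000 mol CaO.
M(CaO) = 1×40.078 + 1×15.999 = 56.077 g/mol.
Mass of CaO per formula unit = 3.0000 × 56.077 = 168.231 g.
CaO wt% = 168.231 / 450.441 × 100 = 37.35%.

37.35 wt%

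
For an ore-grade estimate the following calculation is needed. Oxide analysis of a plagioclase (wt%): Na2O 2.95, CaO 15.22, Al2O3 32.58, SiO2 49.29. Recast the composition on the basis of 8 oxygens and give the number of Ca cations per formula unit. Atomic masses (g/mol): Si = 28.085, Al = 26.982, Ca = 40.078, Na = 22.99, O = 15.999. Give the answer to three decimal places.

0.744 Ca apfu

2.95 wt% Na2O ÷ 61.979 g/mol = 0.04760 mol, giving 0.09520 Na and 0.04760 O.
15.22 wt% CaO ÷ 56.077 g/mol = 0.27141 mol, giving 0.27141 Ca and 0.27141 O.
32.58 wt% Al2O3 ÷ 101.961 g/mol = 0.31953 mol, giving 0.63906 Al and 0.95859 O.
49.29 wt% SiO2 ÷ 60.083 g/mol = 0.82037 mol, giving 0.82037 Si and 1.64074 O.
Oxygen sums to 2.91834; scaling by 8/2.91834 = 2.74128 puts the formula on 8 O.
Ca: 0.27141 × 2.74128 = 0.744 atoms per formula unit.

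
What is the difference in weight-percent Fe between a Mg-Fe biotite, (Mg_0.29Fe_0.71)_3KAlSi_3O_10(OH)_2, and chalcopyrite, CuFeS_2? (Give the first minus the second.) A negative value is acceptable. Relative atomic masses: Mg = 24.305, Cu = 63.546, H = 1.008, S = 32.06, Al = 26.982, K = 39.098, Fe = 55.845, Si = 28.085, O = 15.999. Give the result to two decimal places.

-5.88 percentage points

Fe in (Mg_0.29Fe_0.71)_3KAlSi_3O_10(OH)_2: molar mass 484.434 g/mol; 2.13×55.845 = 118.950 g → 24.55 wt%.
Fe in CuFeS_2: molar mass 183.511 g/mol; 1×55.845 = 55.845 g → 30.43 wt%.
Difference = 24.55 − 30.43 = -5.88 percentage points.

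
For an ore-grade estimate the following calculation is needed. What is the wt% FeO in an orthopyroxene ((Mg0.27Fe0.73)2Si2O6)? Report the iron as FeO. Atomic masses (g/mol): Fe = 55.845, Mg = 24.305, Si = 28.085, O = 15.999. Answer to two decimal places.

Formula mass = 246.822 g/mol.
1.46 Fe → 1.4600 mol FeO per formula unit; M(FeO) = 71.844, so FeO mass = 104.892 g.
104.892/246.822 × 100 = 42.50 wt%.

42.50 wt%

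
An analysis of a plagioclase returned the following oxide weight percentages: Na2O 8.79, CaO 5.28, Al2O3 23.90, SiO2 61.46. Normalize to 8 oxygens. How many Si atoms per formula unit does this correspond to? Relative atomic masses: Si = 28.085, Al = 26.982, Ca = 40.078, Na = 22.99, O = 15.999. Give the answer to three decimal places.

Na2O: 8.79/61.979 = 0.14182 mol → 0.28364 mol Na, 0.14182 mol O.
CaO: 5.28/56.077 = 0.09416 mol → 0.09416 mol Ca, 0.09416 mol O.
Al2O3: 23.90/101.961 = 0.23440 mol → 0.46880 mol Al, 0.70320 mol O.
SiO2: 61.46/60.083 = 1.02292 mol → 1.02292 mol Si, 2.04584 mol O.
Total oxygen = 2.98502 mol. Normalization factor = 8/2.98502 = 2.68005.
Si per 8 O = 1.02292 × 2.68005 = 2.741.

2.741 Si apfu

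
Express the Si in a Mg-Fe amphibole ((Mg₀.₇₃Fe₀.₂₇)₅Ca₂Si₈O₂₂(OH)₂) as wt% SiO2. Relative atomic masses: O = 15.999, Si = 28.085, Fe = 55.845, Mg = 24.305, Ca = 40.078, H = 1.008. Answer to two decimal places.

Formula mass = 854.932 g/mol.
8 Si → 8.0000 mol SiO2 per formula unit; M(SiO2) = 60.083, so SiO2 mass = 480.664 g.
480.664/854.932 × 100 = 56.22 wt%.

56.22 wt%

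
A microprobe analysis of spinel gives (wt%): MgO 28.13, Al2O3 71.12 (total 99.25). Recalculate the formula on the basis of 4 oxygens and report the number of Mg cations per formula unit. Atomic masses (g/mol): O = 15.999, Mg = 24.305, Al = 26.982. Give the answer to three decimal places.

MgO (M=40.304): mol = 0.69795; Mg = 0.69795, O = 0.69795.
Al2O3 (M=101.961): mol = 0.69752; Al = 1.39504, O = 2.09256.
ΣO = 2.79051; factor = 4/ΣO = 1.43343.
Mg apfu = 0.69795 × 1.43343 = 1.000.

1.000 Mg apfu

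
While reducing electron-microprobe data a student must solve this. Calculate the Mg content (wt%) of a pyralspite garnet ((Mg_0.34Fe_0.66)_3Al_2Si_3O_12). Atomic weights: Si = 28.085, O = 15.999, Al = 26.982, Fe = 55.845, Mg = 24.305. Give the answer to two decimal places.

5.32 wt%

Molar mass of (Mg_0.34Fe_0.66)_3Al_2Si_3O_12: 1.02×24.305 + 1.98×55.845 + 2×26.982 + 3×28.085 + 12×15.999 = 465.571 g/mol.
Mass of Mg per formula unit: 1.02 × 24.305 = 24.791 g.
Weight fraction Mg = 24.791 / 465.571 = 0.0532.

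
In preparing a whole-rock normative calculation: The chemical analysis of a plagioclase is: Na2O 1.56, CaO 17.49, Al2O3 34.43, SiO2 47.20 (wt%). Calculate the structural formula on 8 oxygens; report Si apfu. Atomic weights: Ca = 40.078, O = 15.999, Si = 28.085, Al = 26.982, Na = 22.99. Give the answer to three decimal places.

Na2O (M=61.979): mol = 0.02517; Na = 0.05034, O = 0.02517.
CaO (M=56.077): mol = 0.31189; Ca = 0.31189, O = 0.31189.
Al2O3 (M=101.961): mol = 0.33768; Al = 0.67536, O = 1.01304.
SiO2 (M=60.083): mol = 0.78558; Si = 0.78558, O = 1.57116.
ΣO = 2.92126; factor = 8/ΣO = 2.73854.
Si apfu = 0.78558 × 2.73854 = 2.151.

2.151 Si apfu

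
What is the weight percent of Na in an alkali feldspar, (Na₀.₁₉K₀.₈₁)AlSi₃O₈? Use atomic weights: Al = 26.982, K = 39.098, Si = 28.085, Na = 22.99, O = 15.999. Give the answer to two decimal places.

1.59 wt%

M((Na₀.₁₉K₀.₈₁)AlSi₃O₈) = 275.266 g/mol.
Na contributes 0.19 × 22.99 = 4.368 g per mole.
4.368/275.266 = 0.0159 → 1.59%.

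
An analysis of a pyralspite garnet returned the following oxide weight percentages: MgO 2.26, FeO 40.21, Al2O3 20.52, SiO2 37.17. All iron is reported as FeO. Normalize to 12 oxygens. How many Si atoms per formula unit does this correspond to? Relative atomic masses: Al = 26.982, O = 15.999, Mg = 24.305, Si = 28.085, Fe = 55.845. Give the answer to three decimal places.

2.26 wt% MgO ÷ 40.304 g/mol = 0.05607 mol, giving 0.05607 Mg and 0.05607 O.
40.21 wt% FeO ÷ 71.844 g/mol = 0.55968 mol, giving 0.55968 Fe and 0.55968 O.
20.52 wt% Al2O3 ÷ 101.961 g/mol = 0.20125 mol, giving 0.40250 Al and 0.60375 O.
37.17 wt% SiO2 ÷ 60.083 g/mol = 0.61864 mol, giving 0.61864 Si and 1.23728 O.
Oxygen sums to 2.45678; scaling by 12/2.45678 = 4.88444 puts the formula on 12 O.
Si: 0.61864 × 4.88444 = 3.022 atoms per formula unit.

3.022 Si apfu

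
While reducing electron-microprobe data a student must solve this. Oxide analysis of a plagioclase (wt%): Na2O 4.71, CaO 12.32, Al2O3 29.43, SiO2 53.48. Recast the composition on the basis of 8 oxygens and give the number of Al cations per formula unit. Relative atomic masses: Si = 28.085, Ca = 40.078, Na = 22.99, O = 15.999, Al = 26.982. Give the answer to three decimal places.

1.570 Al apfu

Na2O: 4.71/61.979 = 0.07599 mol → 0.15198 mol Na, 0.07599 mol O.
CaO: 12.32/56.077 = 0.21970 mol → 0.21970 mol Ca, 0.21970 mol O.
Al2O3: 29.43/101.961 = 0.28864 mol → 0.57728 mol Al, 0.86592 mol O.
SiO2: 53.48/60.083 = 0.89010 mol → 0.89010 mol Si, 1.78020 mol O.
Total oxygen = 2.94181 mol. Normalization factor = 8/2.94181 = 2.71941.
Al per 8 O = 0.57728 × 2.71941 = 1.570.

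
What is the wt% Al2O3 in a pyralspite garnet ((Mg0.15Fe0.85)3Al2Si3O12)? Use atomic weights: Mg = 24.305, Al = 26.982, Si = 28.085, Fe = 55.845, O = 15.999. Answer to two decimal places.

21.09 wt%

Molar mass of (Mg0.15Fe0.85)3Al2Si3O12 = 0.45×24.305 + 2.55×55.845 + 2×26.982 + 3×28.085 + 12×15.999 = 483.549 g/mol.
Each formula unit contains 2 Al, equivalent to 2/2 = 1.0000 mol Al2O3.
M(Al2O3) = 2×26.982 + 3×15.999 = 101.961 g/mol.
Mass of Al2O3 per formula unit = 1.0000 × 101.961 = 101.961 g.
Al2O3 wt% = 101.961 / 483.549 × 100 = 21.09%.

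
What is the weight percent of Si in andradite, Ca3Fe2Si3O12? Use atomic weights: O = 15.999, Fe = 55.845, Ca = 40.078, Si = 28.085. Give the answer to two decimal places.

16.58 wt%

M(Ca3Fe2Si3O12) = 508.167 g/mol.
Si contributes 3 × 28.085 = 84.255 g per mole.
84.255/508.167 = 0.1658 → 16.58%.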